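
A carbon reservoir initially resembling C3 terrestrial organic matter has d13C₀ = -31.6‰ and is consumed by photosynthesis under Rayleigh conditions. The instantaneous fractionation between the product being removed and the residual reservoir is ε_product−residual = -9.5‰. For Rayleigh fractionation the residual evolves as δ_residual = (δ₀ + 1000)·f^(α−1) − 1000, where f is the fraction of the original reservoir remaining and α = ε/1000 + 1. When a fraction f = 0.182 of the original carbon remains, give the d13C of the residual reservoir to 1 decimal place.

-15.8‰

Rayleigh residual: δ_res = (δ₀ + 1000)·f^(α−1) − 1000
α = ε/1000 + 1 = 0.99050, so α − 1 = -0.00950
f^(α−1) = 0.182^(-0.00950) = 1.016317
δ_res = (-31.6 + 1000) × 1.016317 − 1000 = 984.202 − 1000 = -15.80‰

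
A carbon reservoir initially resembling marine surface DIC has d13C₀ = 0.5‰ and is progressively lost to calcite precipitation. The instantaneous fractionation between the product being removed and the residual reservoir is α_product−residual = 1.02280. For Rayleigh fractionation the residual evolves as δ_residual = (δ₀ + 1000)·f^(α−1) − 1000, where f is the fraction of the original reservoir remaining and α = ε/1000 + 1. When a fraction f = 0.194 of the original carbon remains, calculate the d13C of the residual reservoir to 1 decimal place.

-36.2‰

Rayleigh residual: δ_res = (δ₀ + 1000)·f^(α−1) − 1000
α − 1 = 0.02280
f^(α−1) = 0.194^(0.02280) = 0.963301
δ_res = (0.5 + 1000) × 0.963301 − 1000 = 963.782 − 1000 = -36.22‰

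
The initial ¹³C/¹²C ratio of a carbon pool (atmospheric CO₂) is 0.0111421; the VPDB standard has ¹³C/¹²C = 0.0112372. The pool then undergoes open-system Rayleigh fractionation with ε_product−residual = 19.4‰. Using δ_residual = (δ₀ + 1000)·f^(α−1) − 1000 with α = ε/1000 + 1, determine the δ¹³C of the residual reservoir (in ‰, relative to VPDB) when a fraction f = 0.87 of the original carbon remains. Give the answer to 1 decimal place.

δ₀ = (0.0111421/0.0112372 − 1)×1000 = (0.991537 − 1)×1000 = -8.463‰
α − 1 = ε/1000 = 0.0194
f^(α−1) = 0.87^(0.0194) = 0.997302
δ_res = (-8.463 + 1000) × 0.997302 − 1000 = 988.862 − 1000 = -11.14‰

-11.1‰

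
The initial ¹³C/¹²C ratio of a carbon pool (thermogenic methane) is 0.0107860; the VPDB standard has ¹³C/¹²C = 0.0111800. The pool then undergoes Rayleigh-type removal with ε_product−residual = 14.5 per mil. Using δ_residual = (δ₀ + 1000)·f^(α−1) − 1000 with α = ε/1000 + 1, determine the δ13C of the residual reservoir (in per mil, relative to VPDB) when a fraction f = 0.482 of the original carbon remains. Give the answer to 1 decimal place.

δ₀ = (0.0107860/0.0111800 − 1)×1000 = (0.964758 − 1)×1000 = -35.242 per mil
α − 1 = ε/1000 = 0.0145
f^(α−1) = 0.482^(0.0145) = 0.989474
δ_res = (-35.242 + 1000) × 0.989474 − 1000 = 954.603 − 1000 = -45.40 per mil

-45.4 per mil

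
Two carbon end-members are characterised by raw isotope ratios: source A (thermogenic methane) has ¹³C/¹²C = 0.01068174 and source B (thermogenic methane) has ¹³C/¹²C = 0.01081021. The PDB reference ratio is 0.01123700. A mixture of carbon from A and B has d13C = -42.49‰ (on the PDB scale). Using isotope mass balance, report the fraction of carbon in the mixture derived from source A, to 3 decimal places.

δ_A = (0.01068174/0.01123700 − 1)×1000 = (0.950586 − 1)×1000 = -49.414‰
δ_B = (0.01081021/0.01123700 − 1)×1000 = (0.962019 − 1)×1000 = -37.981‰
f_A = (δ_mix − δ_B)/(δ_A − δ_B) = (-42.49 − (-37.981))/(-49.414 − (-37.981))
f_A = -4.509 / -11.433 = 0.3944

0.394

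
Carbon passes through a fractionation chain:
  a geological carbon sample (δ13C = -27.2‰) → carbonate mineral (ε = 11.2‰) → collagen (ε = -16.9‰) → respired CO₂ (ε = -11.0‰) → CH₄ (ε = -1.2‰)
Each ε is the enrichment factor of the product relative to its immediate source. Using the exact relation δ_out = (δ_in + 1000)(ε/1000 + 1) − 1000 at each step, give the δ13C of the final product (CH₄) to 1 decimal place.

-44.7‰

step 1: δ = (-27.20 + 1000)·(11.2/1000 + 1) − 1000 = -16.30‰
step 2: δ = (-16.30 + 1000)·(-16.9/1000 + 1) − 1000 = -32.93‰
step 3: δ = (-32.93 + 1000)·(-11.0/1000 + 1) − 1000 = -43.57‰
step 4: δ = (-43.57 + 1000)·(-1.2/1000 + 1) − 1000 = -44.71‰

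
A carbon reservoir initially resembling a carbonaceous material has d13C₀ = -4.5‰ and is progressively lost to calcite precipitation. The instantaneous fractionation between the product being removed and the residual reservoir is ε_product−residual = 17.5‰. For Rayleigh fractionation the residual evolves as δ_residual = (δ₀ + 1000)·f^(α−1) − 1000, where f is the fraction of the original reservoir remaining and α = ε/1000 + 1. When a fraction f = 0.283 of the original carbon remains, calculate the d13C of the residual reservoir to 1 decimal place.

-26.2‰

Rayleigh residual: δ_res = (δ₀ + 1000)·f^(α−1) − 1000
α = ε/1000 + 1 = 1.01750, so α − 1 = 0.01750
f^(α−1) = 0.283^(0.01750) = 0.978152
δ_res = (-4.5 + 1000) × 0.978152 − 1000 = 973.750 − 1000 = -26.25‰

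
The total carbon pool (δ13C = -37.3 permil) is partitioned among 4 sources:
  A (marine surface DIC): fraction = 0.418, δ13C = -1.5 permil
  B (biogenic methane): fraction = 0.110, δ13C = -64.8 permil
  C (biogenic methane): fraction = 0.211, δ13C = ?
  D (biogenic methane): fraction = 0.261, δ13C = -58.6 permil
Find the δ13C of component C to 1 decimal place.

-67.5 permil

Isotope mass balance: δ_bulk = Σ fᵢ·δᵢ.
-37.3 = 0.418×(-1.5) + 0.110×(-64.8) + 0.211×δ_C + 0.261×(-58.6)
0.211·δ_C = -37.3 − (-23.050) = -14.250
δ_C = -14.250 / 0.211 = -67.54 permil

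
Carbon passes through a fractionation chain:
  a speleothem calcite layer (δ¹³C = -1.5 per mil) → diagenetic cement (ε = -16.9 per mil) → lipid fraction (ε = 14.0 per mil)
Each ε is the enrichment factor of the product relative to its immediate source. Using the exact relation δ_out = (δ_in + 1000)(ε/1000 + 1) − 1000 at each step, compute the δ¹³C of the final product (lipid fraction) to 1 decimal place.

step 1: δ = (-1.50 + 1000)·(-16.9/1000 + 1) − 1000 = -18.37 per mil
step 2: δ = (-18.37 + 1000)·(14.0/1000 + 1) − 1000 = -4.63 per mil

-4.6 per mil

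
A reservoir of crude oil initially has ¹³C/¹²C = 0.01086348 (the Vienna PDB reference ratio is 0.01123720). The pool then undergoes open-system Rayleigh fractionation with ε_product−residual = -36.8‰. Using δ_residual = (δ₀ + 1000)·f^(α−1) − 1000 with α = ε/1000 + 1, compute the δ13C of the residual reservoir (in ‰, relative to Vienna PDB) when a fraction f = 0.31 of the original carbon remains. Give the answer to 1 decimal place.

9.3‰

δ₀ = (0.01086348/0.01123720 − 1)×1000 = (0.966743 − 1)×1000 = -33.257‰
α − 1 = ε/1000 = -0.0368
f^(α−1) = 0.31^(-0.0368) = 1.044042
δ_res = (-33.257 + 1000) × 1.044042 − 1000 = 1009.320 − 1000 = 9.32‰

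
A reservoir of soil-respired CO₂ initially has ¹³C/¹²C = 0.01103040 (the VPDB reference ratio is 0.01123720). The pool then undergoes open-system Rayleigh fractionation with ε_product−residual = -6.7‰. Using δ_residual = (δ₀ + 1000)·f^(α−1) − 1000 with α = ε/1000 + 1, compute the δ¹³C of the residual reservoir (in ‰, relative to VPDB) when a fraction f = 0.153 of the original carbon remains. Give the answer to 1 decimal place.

δ₀ = (0.01103040/0.01123720 − 1)×1000 = (0.981597 − 1)×1000 = -18.403‰
α − 1 = ε/1000 = -0.0067
f^(α−1) = 0.153^(-0.0067) = 1.012657
δ_res = (-18.403 + 1000) × 1.012657 − 1000 = 994.021 − 1000 = -5.98‰

-6.0‰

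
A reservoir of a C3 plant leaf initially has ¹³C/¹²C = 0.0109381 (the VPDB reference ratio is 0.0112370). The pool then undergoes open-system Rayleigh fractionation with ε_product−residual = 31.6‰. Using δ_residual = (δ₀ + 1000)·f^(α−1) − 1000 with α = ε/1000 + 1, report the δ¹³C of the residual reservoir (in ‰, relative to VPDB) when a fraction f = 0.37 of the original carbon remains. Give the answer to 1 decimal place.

δ₀ = (0.0109381/0.0112370 − 1)×1000 = (0.973400 − 1)×1000 = -26.600‰
α − 1 = ε/1000 = 0.0316
f^(α−1) = 0.37^(0.0316) = 0.969070
δ_res = (-26.600 + 1000) × 0.969070 − 1000 = 943.293 − 1000 = -56.71‰

-56.7‰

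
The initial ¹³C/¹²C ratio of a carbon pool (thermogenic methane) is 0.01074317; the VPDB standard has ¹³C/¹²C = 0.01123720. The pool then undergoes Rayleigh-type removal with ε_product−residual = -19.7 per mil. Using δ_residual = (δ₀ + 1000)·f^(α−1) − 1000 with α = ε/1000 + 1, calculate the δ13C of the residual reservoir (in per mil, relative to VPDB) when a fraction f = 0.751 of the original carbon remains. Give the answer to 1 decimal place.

δ₀ = (0.01074317/0.01123720 − 1)×1000 = (0.956036 − 1)×1000 = -43.964 per mil
α − 1 = ε/1000 = -0.0197
f^(α−1) = 0.751^(-0.0197) = 1.005657
δ_res = (-43.964 + 1000) × 1.005657 − 1000 = 961.445 − 1000 = -38.56 per mil

-38.6 per mil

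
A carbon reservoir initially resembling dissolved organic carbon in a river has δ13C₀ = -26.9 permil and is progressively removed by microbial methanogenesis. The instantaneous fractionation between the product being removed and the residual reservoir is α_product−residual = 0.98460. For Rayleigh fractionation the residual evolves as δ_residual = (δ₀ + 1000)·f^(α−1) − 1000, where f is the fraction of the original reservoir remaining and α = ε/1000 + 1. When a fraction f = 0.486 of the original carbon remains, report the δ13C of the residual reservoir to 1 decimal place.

Rayleigh residual: δ_res = (δ₀ + 1000)·f^(α−1) − 1000
α − 1 = -0.01540
f^(α−1) = 0.486^(-0.01540) = 1.011174
δ_res = (-26.9 + 1000) × 1.011174 − 1000 = 983.973 − 1000 = -16.03 permil

-16.0 permil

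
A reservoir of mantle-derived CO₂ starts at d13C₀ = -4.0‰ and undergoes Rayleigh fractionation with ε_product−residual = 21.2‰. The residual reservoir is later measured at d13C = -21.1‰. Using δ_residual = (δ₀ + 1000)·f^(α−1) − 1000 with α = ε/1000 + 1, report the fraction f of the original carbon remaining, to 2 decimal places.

α − 1 = ε/1000 = 0.0212
(δ_res + 1000)/(δ₀ + 1000) = (-21.1 + 1000)/(-4.0 + 1000) = 978.9/996.0 = 0.982831
f = 0.982831^(1/0.0212) = exp(ln(0.982831)/0.0212) = exp(-0.01732/0.0212)
f = exp(-0.8169) = 0.4418

0.44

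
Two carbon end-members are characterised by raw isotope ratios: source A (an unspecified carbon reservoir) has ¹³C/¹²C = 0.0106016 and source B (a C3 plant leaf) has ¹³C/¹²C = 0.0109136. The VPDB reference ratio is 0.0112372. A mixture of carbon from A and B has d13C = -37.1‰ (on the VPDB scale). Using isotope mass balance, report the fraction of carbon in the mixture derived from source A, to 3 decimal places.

0.299

δ_A = (0.0106016/0.0112372 − 1)×1000 = (0.943438 − 1)×1000 = -56.562‰
δ_B = (0.0109136/0.0112372 − 1)×1000 = (0.971203 − 1)×1000 = -28.797‰
f_A = (δ_mix − δ_B)/(δ_A − δ_B) = (-37.1 − (-28.797))/(-56.562 − (-28.797))
f_A = -8.303 / -27.765 = 0.2990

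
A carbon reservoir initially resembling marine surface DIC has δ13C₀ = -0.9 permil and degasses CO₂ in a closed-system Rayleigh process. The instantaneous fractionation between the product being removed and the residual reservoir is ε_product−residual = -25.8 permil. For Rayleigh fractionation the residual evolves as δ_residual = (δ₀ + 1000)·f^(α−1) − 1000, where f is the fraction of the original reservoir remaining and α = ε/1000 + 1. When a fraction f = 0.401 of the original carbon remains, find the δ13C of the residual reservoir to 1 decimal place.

22.9 permil

Rayleigh residual: δ_res = (δ₀ + 1000)·f^(α−1) − 1000
α = ε/1000 + 1 = 0.97420, so α − 1 = -0.02580
f^(α−1) = 0.401^(-0.02580) = 1.023856
δ_res = (-0.9 + 1000) × 1.023856 − 1000 = 1022.935 − 1000 = 22.93 permil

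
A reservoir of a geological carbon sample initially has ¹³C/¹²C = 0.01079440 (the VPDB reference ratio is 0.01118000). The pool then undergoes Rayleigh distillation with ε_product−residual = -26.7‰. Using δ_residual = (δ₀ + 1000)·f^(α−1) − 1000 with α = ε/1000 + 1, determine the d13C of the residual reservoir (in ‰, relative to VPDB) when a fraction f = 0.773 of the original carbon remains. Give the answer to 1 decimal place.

-27.8‰

δ₀ = (0.01079440/0.01118000 − 1)×1000 = (0.965510 − 1)×1000 = -34.490‰
α − 1 = ε/1000 = -0.0267
f^(α−1) = 0.773^(-0.0267) = 1.006898
δ_res = (-34.490 + 1000) × 1.006898 − 1000 = 972.170 − 1000 = -27.83‰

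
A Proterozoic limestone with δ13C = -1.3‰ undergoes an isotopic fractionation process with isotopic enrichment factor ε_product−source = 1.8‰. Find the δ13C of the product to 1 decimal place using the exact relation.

Exactly, δ_product = (δ_source + 1000)·(ε/1000 + 1) − 1000.
δ_product = (-1.3 + 1000) × (1.8/1000 + 1) − 1000
δ_product = 0.50‰

0.5‰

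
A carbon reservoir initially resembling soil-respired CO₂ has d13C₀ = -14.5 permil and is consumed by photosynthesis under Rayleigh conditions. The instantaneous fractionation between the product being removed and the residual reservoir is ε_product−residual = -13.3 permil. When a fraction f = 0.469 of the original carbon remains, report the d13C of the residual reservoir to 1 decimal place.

Rayleigh residual: δ_res = (δ₀ + 1000)·f^(α−1) − 1000
α = ε/1000 + 1 = 0.98670, so α − 1 = -0.01330
f^(α−1) = 0.469^(-0.01330) = 1.010121
δ_res = (-14.5 + 1000) × 1.010121 − 1000 = 995.474 − 1000 = -4.53 permil

-4.5 permil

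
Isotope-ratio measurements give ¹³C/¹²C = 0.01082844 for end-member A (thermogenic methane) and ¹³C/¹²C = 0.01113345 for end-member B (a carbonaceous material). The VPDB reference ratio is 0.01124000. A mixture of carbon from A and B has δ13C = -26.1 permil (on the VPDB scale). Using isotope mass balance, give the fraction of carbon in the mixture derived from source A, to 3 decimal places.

δ_A = (0.01082844/0.01124000 − 1)×1000 = (0.963384 − 1)×1000 = -36.616 permil
δ_B = (0.01113345/0.01124000 − 1)×1000 = (0.990520 − 1)×1000 = -9.480 permil
f_A = (δ_mix − δ_B)/(δ_A − δ_B) = (-26.1 − (-9.480))/(-36.616 − (-9.480))
f_A = -16.620 / -27.136 = 0.6125

0.612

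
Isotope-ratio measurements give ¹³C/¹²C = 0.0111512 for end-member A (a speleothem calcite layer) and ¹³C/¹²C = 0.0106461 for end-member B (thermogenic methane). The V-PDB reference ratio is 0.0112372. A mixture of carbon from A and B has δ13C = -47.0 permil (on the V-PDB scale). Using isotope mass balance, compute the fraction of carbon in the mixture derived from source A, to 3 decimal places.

δ_A = (0.0111512/0.0112372 − 1)×1000 = (0.992347 − 1)×1000 = -7.653 permil
δ_B = (0.0106461/0.0112372 − 1)×1000 = (0.947398 − 1)×1000 = -52.602 permil
f_A = (δ_mix − δ_B)/(δ_A − δ_B) = (-47.0 − (-52.602))/(-7.653 − (-52.602))
f_A = 5.602 / 44.949 = 0.1246

0.125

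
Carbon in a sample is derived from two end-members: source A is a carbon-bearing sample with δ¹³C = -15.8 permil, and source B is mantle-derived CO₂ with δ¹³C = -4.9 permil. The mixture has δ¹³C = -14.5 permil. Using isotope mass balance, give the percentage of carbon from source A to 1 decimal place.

δ_mix = f_A·δ_A + (1 − f_A)·δ_B  ⇒  f_A = (δ_mix − δ_B)/(δ_A − δ_B)
f_A = (-14.5 − (-4.9)) / (-15.8 − (-4.9))
f_A = -9.6 / -10.9 = 0.8807

88.1%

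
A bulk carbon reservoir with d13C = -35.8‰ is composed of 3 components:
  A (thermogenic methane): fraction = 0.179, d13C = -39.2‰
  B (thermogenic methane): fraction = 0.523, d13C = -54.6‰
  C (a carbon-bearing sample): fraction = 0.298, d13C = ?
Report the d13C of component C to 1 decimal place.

-0.8‰

Isotope mass balance: δ_bulk = Σ fᵢ·δᵢ.
-35.8 = 0.179×(-39.2) + 0.523×(-54.6) + 0.298×δ_C
0.298·δ_C = -35.8 − (-35.573) = -0.227
δ_C = -0.227 / 0.298 = -0.76‰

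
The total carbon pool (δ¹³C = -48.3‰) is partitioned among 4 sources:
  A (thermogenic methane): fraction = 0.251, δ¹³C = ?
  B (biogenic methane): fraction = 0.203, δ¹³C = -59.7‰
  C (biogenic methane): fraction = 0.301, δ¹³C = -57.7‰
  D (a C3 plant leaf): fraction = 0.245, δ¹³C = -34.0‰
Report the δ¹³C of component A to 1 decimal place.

Isotope mass balance: δ_bulk = Σ fᵢ·δᵢ.
-48.3 = 0.251×δ_A + 0.203×(-59.7) + 0.301×(-57.7) + 0.245×(-34.0)
0.251·δ_A = -48.3 − (-37.817) = -10.483
δ_A = -10.483 / 0.251 = -41.77‰

-41.8‰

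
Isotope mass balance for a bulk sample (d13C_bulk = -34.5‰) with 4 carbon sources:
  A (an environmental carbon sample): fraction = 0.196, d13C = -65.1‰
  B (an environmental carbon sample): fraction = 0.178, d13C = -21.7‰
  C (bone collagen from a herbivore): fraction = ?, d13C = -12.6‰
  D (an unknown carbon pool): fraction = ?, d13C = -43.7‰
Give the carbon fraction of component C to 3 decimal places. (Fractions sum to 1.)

0.305

Let f_C and f_D be the unknown fractions; fractions sum to 1 so f_C + f_D = 0.626.
Mass balance: Σ fᵢ·δᵢ = δ_bulk ⇒ f_C·(-12.6) + f_D·(-43.7) = -34.5 − (-16.622) = -17.878
Substitute f_D = 0.626 − f_C:
f_C·(-12.6 − -43.7) = -17.878 − 0.626×(-43.7) = 9.478
f_C = 9.478 / 31.1 = 0.3048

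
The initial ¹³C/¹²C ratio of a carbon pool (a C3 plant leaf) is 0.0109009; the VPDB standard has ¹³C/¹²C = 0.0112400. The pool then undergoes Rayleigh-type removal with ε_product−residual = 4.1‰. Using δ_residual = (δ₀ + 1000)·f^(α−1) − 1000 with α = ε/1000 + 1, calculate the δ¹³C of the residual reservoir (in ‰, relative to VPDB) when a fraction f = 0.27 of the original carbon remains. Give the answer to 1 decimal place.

δ₀ = (0.0109009/0.0112400 − 1)×1000 = (0.969831 − 1)×1000 = -30.169‰
α − 1 = ε/1000 = 0.0041
f^(α−1) = 0.27^(0.0041) = 0.994646
δ_res = (-30.169 + 1000) × 0.994646 − 1000 = 964.639 − 1000 = -35.36‰

-35.4‰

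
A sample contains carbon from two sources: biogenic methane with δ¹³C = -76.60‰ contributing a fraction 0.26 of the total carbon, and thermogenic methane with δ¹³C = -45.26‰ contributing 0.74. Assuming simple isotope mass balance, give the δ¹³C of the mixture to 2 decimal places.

δ_mix = f_A·δ_A + f_B·δ_B
δ_mix = 0.26 × (-76.60) + 0.74 × (-45.26)
δ_mix = -19.916 + -33.492 = -53.408‰

-53.41‰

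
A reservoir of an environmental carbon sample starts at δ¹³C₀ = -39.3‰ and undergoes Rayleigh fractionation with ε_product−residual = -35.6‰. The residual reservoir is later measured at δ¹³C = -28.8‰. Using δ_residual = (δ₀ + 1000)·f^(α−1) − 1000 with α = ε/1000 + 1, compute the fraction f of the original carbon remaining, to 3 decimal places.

0.737

α − 1 = ε/1000 = -0.0356
(δ_res + 1000)/(δ₀ + 1000) = (-28.8 + 1000)/(-39.3 + 1000) = 971.2/960.7 = 1.010930
f = 1.010930^(1/-0.0356) = exp(ln(1.010930)/-0.0356) = exp(0.01087/-0.0356)
f = exp(-0.3053) = 0.7369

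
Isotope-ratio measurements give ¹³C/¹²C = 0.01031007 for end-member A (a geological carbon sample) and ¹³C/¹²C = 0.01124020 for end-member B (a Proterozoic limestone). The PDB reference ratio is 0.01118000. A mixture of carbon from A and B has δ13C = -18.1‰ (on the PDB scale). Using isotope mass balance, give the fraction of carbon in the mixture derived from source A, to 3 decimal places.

δ_A = (0.01031007/0.01118000 − 1)×1000 = (0.922189 − 1)×1000 = -77.811‰
δ_B = (0.01124020/0.01118000 − 1)×1000 = (1.005385 − 1)×1000 = 5.385‰
f_A = (δ_mix − δ_B)/(δ_A − δ_B) = (-18.1 − (5.385))/(-77.811 − (5.385))
f_A = -23.485 / -83.196 = 0.2823

0.282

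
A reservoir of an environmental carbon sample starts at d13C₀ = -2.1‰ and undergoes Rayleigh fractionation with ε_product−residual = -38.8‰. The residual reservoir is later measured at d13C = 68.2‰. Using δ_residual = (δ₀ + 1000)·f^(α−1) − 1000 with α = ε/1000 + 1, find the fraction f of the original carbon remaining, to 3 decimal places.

0.173

α − 1 = ε/1000 = -0.0388
(δ_res + 1000)/(δ₀ + 1000) = (68.2 + 1000)/(-2.1 + 1000) = 1068.2/997.9 = 1.070448
f = 1.070448^(1/-0.0388) = exp(ln(1.070448)/-0.0388) = exp(0.06808/-0.0388)
f = exp(-1.7546) = 0.1730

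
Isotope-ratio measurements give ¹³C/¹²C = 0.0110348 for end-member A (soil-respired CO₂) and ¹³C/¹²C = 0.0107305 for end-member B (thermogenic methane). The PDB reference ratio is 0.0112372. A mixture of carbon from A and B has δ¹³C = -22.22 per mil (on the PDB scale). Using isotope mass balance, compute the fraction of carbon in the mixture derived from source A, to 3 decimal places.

0.845

δ_A = (0.0110348/0.0112372 − 1)×1000 = (0.981988 − 1)×1000 = -18.012 per mil
δ_B = (0.0107305/0.0112372 − 1)×1000 = (0.954909 − 1)×1000 = -45.091 per mil
f_A = (δ_mix − δ_B)/(δ_A − δ_B) = (-22.22 − (-45.091))/(-18.012 − (-45.091))
f_A = 22.871 / 27.080 = 0.8446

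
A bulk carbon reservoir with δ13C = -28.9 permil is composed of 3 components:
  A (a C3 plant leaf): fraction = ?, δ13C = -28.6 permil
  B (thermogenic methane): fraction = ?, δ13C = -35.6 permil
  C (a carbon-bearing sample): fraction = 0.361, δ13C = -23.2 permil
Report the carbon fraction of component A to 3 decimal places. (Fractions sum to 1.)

0.318

Let f_A and f_B be the unknown fractions; fractions sum to 1 so f_A + f_B = 0.639.
Mass balance: Σ fᵢ·δᵢ = δ_bulk ⇒ f_A·(-28.6) + f_B·(-35.6) = -28.9 − (-8.375) = -20.525
Substitute f_B = 0.639 − f_A:
f_A·(-28.6 − -35.6) = -20.525 − 0.639×(-35.6) = 2.224
f_A = 2.224 / 7.0 = 0.3177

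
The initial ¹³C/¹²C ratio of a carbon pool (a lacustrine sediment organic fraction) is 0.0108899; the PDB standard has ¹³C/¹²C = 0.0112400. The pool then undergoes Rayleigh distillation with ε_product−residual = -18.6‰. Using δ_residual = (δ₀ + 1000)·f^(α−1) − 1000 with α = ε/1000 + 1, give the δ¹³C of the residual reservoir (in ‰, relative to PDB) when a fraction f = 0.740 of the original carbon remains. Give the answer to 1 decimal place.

-25.7‰

δ₀ = (0.0108899/0.0112400 − 1)×1000 = (0.968852 − 1)×1000 = -31.148‰
α − 1 = ε/1000 = -0.0186
f^(α−1) = 0.740^(-0.0186) = 1.005616
δ_res = (-31.148 + 1000) × 1.005616 − 1000 = 974.294 − 1000 = -25.71‰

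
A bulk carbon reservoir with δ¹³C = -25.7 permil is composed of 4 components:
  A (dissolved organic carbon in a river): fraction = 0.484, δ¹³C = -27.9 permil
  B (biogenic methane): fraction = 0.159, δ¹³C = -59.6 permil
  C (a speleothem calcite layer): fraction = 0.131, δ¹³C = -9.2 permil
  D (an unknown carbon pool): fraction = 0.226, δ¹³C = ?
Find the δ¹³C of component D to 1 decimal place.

-6.7 permil

Isotope mass balance: δ_bulk = Σ fᵢ·δᵢ.
-25.7 = 0.484×(-27.9) + 0.159×(-59.6) + 0.131×(-9.2) + 0.226×δ_D
0.226·δ_D = -25.7 − (-24.185) = -1.515
δ_D = -1.515 / 0.226 = -6.70 permil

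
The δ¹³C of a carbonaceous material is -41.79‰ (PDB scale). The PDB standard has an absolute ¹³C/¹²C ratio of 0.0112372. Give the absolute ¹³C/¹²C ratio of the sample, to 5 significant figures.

0.010768

R_sample = R_standard × (δ¹³C/1000 + 1)
R_sample = 0.0112372 × (-41.79/1000 + 1) = 0.0112372 × 0.958210
R_sample = 0.0107676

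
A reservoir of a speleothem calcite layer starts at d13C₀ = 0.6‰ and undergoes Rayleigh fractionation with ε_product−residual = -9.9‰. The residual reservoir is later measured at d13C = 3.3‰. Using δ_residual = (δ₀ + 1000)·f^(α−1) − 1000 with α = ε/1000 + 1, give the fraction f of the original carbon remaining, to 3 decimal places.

α − 1 = ε/1000 = -0.0099
(δ_res + 1000)/(δ₀ + 1000) = (3.3 + 1000)/(0.6 + 1000) = 1003.3/1000.6 = 1.002698
f = 1.002698^(1/-0.0099) = exp(ln(1.002698)/-0.0099) = exp(0.00269/-0.0099)
f = exp(-0.2722) = 0.7617

0.762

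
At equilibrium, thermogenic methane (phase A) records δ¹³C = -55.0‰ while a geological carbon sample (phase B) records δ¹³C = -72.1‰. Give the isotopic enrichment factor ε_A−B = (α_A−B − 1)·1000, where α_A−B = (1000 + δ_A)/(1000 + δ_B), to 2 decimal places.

18.43‰

α_A−B = (1000 + -55.0) / (1000 + -72.1) = 945.0 / 927.9 = 1.018429
ε_A−B = (1.018429 − 1) × 1000 = 18.429‰
(The approximation ε ≈ δ_A − δ_B would give 17.1‰.)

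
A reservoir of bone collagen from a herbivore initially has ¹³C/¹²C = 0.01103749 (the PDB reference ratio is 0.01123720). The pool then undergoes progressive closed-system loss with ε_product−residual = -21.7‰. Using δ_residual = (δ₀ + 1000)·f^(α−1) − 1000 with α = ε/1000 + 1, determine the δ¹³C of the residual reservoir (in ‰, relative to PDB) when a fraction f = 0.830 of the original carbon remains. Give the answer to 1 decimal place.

-13.8‰

δ₀ = (0.01103749/0.01123720 − 1)×1000 = (0.982228 − 1)×1000 = -17.772‰
α − 1 = ε/1000 = -0.0217
f^(α−1) = 0.830^(-0.0217) = 1.004052
δ_res = (-17.772 + 1000) × 1.004052 − 1000 = 986.207 − 1000 = -13.79‰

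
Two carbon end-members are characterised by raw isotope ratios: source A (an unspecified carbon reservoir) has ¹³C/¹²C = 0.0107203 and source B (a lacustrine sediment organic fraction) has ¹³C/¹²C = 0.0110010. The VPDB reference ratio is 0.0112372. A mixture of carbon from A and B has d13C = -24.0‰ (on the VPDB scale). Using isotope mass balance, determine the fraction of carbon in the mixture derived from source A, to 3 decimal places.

δ_A = (0.0107203/0.0112372 − 1)×1000 = (0.954001 − 1)×1000 = -45.999‰
δ_B = (0.0110010/0.0112372 − 1)×1000 = (0.978981 − 1)×1000 = -21.019‰
f_A = (δ_mix − δ_B)/(δ_A − δ_B) = (-24.0 − (-21.019))/(-45.999 − (-21.019))
f_A = -2.981 / -24.980 = 0.1193

0.119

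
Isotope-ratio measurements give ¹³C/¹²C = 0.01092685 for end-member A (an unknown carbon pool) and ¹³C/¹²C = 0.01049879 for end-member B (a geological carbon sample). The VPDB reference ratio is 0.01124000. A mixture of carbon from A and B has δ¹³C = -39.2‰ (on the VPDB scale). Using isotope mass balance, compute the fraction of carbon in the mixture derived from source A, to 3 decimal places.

0.702

δ_A = (0.01092685/0.01124000 − 1)×1000 = (0.972140 − 1)×1000 = -27.860‰
δ_B = (0.01049879/0.01124000 − 1)×1000 = (0.934056 − 1)×1000 = -65.944‰
f_A = (δ_mix − δ_B)/(δ_A − δ_B) = (-39.2 − (-65.944))/(-27.860 − (-65.944))
f_A = 26.744 / 38.084 = 0.7022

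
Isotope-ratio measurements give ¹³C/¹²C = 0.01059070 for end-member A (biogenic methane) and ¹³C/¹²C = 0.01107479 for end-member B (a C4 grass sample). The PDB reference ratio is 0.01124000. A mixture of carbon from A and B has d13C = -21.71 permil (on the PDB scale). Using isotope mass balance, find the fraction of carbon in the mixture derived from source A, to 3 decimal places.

0.163

δ_A = (0.01059070/0.01124000 − 1)×1000 = (0.942233 − 1)×1000 = -57.767 permil
δ_B = (0.01107479/0.01124000 − 1)×1000 = (0.985302 − 1)×1000 = -14.698 permil
f_A = (δ_mix − δ_B)/(δ_A − δ_B) = (-21.71 − (-14.698))/(-57.767 − (-14.698))
f_A = -7.012 / -43.069 = 0.1628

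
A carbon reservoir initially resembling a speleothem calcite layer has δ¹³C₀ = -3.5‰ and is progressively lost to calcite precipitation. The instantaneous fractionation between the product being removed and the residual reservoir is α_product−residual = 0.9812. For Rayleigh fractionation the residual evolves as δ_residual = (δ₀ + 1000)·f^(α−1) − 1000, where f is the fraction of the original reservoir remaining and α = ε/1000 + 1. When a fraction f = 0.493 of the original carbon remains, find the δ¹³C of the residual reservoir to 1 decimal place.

9.8‰

Rayleigh residual: δ_res = (δ₀ + 1000)·f^(α−1) − 1000
α − 1 = -0.01880
f^(α−1) = 0.493^(-0.01880) = 1.013385
δ_res = (-3.5 + 1000) × 1.013385 − 1000 = 1009.838 − 1000 = 9.84‰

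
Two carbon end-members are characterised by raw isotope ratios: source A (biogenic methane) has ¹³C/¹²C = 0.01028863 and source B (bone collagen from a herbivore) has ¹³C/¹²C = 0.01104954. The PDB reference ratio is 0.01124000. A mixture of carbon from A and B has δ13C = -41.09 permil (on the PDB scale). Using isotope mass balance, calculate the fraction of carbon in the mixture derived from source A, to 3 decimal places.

0.357

δ_A = (0.01028863/0.01124000 − 1)×1000 = (0.915359 − 1)×1000 = -84.641 permil
δ_B = (0.01104954/0.01124000 − 1)×1000 = (0.983055 − 1)×1000 = -16.945 permil
f_A = (δ_mix − δ_B)/(δ_A − δ_B) = (-41.09 − (-16.945))/(-84.641 − (-16.945))
f_A = -24.145 / -67.697 = 0.3567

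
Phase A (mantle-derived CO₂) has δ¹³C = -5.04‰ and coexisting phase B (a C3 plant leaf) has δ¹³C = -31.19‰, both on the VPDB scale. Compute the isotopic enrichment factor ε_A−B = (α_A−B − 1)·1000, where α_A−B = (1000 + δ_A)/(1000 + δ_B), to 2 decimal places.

α_A−B = (1000 + -5.04) / (1000 + -31.19) = 994.96 / 968.81 = 1.026992
ε_A−B = (1.026992 − 1) × 1000 = 26.992‰
(The approximation ε ≈ δ_A − δ_B would give 26.15‰.)

26.99‰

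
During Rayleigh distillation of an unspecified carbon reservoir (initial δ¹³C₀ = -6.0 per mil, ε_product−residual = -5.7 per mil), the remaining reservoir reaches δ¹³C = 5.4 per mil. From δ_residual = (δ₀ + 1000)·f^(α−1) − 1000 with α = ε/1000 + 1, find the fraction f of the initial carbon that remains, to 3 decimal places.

α − 1 = ε/1000 = -0.0057
(δ_res + 1000)/(δ₀ + 1000) = (5.4 + 1000)/(-6.0 + 1000) = 1005.4/994.0 = 1.011469
f = 1.011469^(1/-0.0057) = exp(ln(1.011469)/-0.0057) = exp(0.01140/-0.0057)
f = exp(-2.0006) = 0.1353

0.135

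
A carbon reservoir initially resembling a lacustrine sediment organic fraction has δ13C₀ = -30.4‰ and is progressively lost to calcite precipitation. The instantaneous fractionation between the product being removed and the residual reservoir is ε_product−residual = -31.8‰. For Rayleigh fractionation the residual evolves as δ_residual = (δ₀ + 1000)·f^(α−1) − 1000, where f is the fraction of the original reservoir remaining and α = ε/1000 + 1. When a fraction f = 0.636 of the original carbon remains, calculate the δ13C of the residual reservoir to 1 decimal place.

-16.3‰

Rayleigh residual: δ_res = (δ₀ + 1000)·f^(α−1) − 1000
α = ε/1000 + 1 = 0.96820, so α − 1 = -0.03180
f^(α−1) = 0.636^(-0.03180) = 1.014495
δ_res = (-30.4 + 1000) × 1.014495 − 1000 = 983.655 − 1000 = -16.35‰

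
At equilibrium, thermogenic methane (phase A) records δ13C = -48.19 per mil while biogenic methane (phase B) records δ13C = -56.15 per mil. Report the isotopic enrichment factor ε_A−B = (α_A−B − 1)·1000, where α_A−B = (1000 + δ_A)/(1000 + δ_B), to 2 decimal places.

8.43 per mil

α_A−B = (1000 + -48.19) / (1000 + -56.15) = 951.81 / 943.85 = 1.008434
ε_A−B = (1.008434 − 1) × 1000 = 8.434 per mil
(The approximation ε ≈ δ_A − δ_B would give 7.96 per mil.)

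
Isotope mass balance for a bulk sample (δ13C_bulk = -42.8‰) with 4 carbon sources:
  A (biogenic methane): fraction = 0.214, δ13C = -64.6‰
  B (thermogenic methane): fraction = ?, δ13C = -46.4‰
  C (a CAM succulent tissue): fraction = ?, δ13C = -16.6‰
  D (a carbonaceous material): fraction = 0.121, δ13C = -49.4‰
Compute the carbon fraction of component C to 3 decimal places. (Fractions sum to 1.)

Let f_C and f_B be the unknown fractions; fractions sum to 1 so f_C + f_B = 0.665.
Mass balance: Σ fᵢ·δᵢ = δ_bulk ⇒ f_C·(-16.6) + f_B·(-46.4) = -42.8 − (-19.802) = -22.998
Substitute f_B = 0.665 − f_C:
f_C·(-16.6 − -46.4) = -22.998 − 0.665×(-46.4) = 7.858
f_C = 7.858 / 29.8 = 0.2637

0.264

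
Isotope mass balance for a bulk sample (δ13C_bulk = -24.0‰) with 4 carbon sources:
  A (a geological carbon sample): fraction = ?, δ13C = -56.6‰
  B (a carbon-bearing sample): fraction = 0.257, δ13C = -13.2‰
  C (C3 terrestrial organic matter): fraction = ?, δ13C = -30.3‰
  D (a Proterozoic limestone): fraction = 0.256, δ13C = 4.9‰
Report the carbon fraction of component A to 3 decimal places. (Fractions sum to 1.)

0.270

Let f_A and f_C be the unknown fractions; fractions sum to 1 so f_A + f_C = 0.487.
Mass balance: Σ fᵢ·δᵢ = δ_bulk ⇒ f_A·(-56.6) + f_C·(-30.3) = -24.0 − (-2.138) = -21.862
Substitute f_C = 0.487 − f_A:
f_A·(-56.6 − -30.3) = -21.862 − 0.487×(-30.3) = -7.106
f_A = -7.106 / -26.3 = 0.2702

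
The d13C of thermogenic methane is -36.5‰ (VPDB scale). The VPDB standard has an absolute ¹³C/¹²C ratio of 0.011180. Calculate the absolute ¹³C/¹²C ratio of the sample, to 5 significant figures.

0.010772

R_sample = R_standard × (d13C/1000 + 1)
R_sample = 0.011180 × (-36.5/1000 + 1) = 0.011180 × 0.963500
R_sample = 0.0107719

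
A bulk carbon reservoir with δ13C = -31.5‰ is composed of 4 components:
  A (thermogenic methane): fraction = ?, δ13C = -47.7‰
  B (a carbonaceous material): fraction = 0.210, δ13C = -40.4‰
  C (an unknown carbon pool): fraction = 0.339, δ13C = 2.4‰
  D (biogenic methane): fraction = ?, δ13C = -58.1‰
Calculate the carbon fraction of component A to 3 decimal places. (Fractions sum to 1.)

Let f_A and f_D be the unknown fractions; fractions sum to 1 so f_A + f_D = 0.451.
Mass balance: Σ fᵢ·δᵢ = δ_bulk ⇒ f_A·(-47.7) + f_D·(-58.1) = -31.5 − (-7.670) = -23.830
Substitute f_D = 0.451 − f_A:
f_A·(-47.7 − -58.1) = -23.830 − 0.451×(-58.1) = 2.374
f_A = 2.374 / 10.4 = 0.2282

0.228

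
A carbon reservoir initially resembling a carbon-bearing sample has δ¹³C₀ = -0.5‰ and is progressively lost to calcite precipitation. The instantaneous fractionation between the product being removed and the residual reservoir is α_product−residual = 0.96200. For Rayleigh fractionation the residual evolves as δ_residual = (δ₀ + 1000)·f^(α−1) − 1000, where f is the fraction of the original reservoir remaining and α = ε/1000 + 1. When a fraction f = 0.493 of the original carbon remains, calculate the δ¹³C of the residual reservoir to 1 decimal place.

Rayleigh residual: δ_res = (δ₀ + 1000)·f^(α−1) − 1000
α − 1 = -0.03800
f^(α−1) = 0.493^(-0.03800) = 1.027240
δ_res = (-0.5 + 1000) × 1.027240 − 1000 = 1026.726 − 1000 = 26.73‰

26.7‰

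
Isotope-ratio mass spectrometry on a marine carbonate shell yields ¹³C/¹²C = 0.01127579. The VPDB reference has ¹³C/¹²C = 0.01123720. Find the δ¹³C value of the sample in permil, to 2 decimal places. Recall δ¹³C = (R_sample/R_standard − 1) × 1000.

δ¹³C = (R_sample / R_standard − 1) × 1000
R_sample / R_standard = 0.01127579 / 0.01123720 = 1.003434
δ¹³C = (1.003434 − 1) × 1000 = 3.434 permil

3.43 permil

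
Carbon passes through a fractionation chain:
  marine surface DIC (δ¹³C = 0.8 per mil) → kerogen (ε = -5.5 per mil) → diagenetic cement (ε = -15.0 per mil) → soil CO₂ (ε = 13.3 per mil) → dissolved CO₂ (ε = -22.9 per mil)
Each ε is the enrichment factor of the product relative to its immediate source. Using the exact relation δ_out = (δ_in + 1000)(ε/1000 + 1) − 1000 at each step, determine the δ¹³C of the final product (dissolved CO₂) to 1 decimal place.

step 1: δ = (0.80 + 1000)·(-5.5/1000 + 1) − 1000 = -4.70 per mil
step 2: δ = (-4.70 + 1000)·(-15.0/1000 + 1) − 1000 = -19.63 per mil
step 3: δ = (-19.63 + 1000)·(13.3/1000 + 1) − 1000 = -6.59 per mil
step 4: δ = (-6.59 + 1000)·(-22.9/1000 + 1) − 1000 = -29.34 per mil

-29.3 per mil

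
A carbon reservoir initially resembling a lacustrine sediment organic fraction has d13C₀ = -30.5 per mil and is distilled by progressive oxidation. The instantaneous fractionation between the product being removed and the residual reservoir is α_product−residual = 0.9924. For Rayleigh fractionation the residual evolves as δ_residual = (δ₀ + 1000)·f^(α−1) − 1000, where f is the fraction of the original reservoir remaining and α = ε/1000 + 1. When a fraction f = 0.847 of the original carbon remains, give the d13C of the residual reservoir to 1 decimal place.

-29.3 per mil

Rayleigh residual: δ_res = (δ₀ + 1000)·f^(α−1) − 1000
α − 1 = -0.00760
f^(α−1) = 0.847^(-0.00760) = 1.001263
δ_res = (-30.5 + 1000) × 1.001263 − 1000 = 970.724 − 1000 = -29.28 per mil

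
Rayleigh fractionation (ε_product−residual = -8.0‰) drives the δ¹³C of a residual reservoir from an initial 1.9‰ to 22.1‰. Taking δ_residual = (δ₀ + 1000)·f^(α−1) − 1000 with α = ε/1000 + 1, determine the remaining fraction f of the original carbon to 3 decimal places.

α − 1 = ε/1000 = -0.0080
(δ_res + 1000)/(δ₀ + 1000) = (22.1 + 1000)/(1.9 + 1000) = 1022.1/1001.9 = 1.020162
f = 1.020162^(1/-0.0080) = exp(ln(1.020162)/-0.0080) = exp(0.01996/-0.0080)
f = exp(-2.4951) = 0.0825

0.082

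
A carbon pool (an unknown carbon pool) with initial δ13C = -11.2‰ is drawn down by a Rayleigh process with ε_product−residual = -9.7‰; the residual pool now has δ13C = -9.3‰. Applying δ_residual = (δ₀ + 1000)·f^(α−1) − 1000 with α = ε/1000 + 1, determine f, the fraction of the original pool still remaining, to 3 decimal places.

0.820

α − 1 = ε/1000 = -0.0097
(δ_res + 1000)/(δ₀ + 1000) = (-9.3 + 1000)/(-11.2 + 1000) = 990.7/988.8 = 1.001922
f = 1.001922^(1/-0.0097) = exp(ln(1.001922)/-0.0097) = exp(0.00192/-0.0097)
f = exp(-0.1979) = 0.8204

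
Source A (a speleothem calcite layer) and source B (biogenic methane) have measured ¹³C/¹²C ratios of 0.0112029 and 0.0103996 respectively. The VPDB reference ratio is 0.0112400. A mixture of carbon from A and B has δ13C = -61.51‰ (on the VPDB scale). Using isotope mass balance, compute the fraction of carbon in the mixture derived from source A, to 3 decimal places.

δ_A = (0.0112029/0.0112400 − 1)×1000 = (0.996699 − 1)×1000 = -3.301‰
δ_B = (0.0103996/0.0112400 − 1)×1000 = (0.925231 − 1)×1000 = -74.769‰
f_A = (δ_mix − δ_B)/(δ_A − δ_B) = (-61.51 − (-74.769))/(-3.301 − (-74.769))
f_A = 13.259 / 71.468 = 0.1855

0.186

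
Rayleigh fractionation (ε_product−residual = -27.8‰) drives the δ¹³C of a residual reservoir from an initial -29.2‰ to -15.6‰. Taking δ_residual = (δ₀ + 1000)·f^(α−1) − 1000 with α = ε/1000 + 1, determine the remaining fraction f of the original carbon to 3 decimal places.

0.606

α − 1 = ε/1000 = -0.0278
(δ_res + 1000)/(δ₀ + 1000) = (-15.6 + 1000)/(-29.2 + 1000) = 984.4/970.8 = 1.014009
f = 1.014009^(1/-0.0278) = exp(ln(1.014009)/-0.0278) = exp(0.01391/-0.0278)
f = exp(-0.5004) = 0.6063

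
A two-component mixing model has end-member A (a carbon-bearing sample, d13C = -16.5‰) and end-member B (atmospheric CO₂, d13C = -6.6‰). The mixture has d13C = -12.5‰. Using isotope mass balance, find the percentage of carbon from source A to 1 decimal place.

δ_mix = f_A·δ_A + (1 − f_A)·δ_B  ⇒  f_A = (δ_mix − δ_B)/(δ_A − δ_B)
f_A = (-12.5 − (-6.6)) / (-16.5 − (-6.6))
f_A = -5.9 / -9.9 = 0.5960

59.6%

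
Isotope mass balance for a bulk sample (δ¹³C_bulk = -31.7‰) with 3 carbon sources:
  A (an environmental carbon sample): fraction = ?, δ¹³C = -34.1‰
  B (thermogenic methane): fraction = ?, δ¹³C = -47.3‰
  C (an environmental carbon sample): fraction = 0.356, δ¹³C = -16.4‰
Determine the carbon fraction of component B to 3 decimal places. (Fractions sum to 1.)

0.296

Let f_B and f_A be the unknown fractions; fractions sum to 1 so f_B + f_A = 0.644.
Mass balance: Σ fᵢ·δᵢ = δ_bulk ⇒ f_B·(-47.3) + f_A·(-34.1) = -31.7 − (-5.838) = -25.862
Substitute f_A = 0.644 − f_B:
f_B·(-47.3 − -34.1) = -25.862 − 0.644×(-34.1) = -3.901
f_B = -3.901 / -13.2 = 0.2955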